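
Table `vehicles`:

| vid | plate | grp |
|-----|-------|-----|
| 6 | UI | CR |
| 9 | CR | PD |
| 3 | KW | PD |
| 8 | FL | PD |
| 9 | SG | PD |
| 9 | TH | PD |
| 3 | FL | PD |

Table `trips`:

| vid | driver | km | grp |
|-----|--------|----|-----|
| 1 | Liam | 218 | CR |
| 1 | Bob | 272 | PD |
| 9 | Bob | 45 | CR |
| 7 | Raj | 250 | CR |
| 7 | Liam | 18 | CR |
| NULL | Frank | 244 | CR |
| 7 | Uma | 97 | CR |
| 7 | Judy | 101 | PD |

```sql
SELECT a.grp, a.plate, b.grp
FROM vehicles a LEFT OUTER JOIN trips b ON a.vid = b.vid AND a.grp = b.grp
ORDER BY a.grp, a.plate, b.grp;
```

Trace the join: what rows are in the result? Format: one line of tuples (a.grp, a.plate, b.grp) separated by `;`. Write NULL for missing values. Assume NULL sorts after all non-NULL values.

(CR, UI, NULL); (PD, CR, NULL); (PD, FL, NULL); (PD, FL, NULL); (PD, KW, NULL); (PD, SG, NULL); (PD, TH, NULL)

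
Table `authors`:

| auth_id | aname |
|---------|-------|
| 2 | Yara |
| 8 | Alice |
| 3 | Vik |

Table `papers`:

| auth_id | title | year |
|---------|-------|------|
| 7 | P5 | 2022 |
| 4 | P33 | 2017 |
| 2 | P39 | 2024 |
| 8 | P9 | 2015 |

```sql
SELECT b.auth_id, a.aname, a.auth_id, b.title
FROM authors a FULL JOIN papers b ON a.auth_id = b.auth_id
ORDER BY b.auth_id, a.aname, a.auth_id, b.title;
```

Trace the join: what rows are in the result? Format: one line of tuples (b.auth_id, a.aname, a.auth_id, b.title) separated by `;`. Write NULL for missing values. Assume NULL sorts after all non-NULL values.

(2, Yara, 2, P39); (4, NULL, NULL, P33); (7, NULL, NULL, P5); (8, Alice, 8, P9); (NULL, Vik, 3, NULL)

FULL OUTER JOIN keeps every row from both sides; unmatched rows get NULL for the other side's columns.
Matching on a.auth_id = b.auth_id.
- a[0] auth_id=2 → 1 match(es) in b → 1 row(s).
- a[1] auth_id=8 → 1 match(es) in b → 1 row(s).
- a[2] auth_id=3 → no match; kept with NULLs on the b side.
- 2 b row(s) had no a match → kept, a columns NULL.
After projecting and ordering:
b.auth_id | a.aname | a.auth_id | b.title
2 | Yara | 2 | P39
4 | NULL | NULL | P33
7 | NULL | NULL | P5
8 | Alice | 8 | P9
NULL | Vik | 3 | NULL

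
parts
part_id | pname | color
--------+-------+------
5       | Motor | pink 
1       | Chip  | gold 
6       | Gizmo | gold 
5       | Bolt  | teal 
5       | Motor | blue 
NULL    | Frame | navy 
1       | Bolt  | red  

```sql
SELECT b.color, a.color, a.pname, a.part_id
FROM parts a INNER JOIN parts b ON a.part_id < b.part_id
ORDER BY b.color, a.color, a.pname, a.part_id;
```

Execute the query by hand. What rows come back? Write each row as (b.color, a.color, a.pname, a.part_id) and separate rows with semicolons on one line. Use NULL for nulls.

INNER JOIN keeps only pairs where the ON condition holds.
Matching on a.part_id < b.part_id. A NULL in a compared column never satisfies the condition.
- a (part_id=5) pairs with 1 row(s) of b.
- a (part_id=1) pairs with 4 row(s) of b.
- a (part_id=6) has no partner → excluded.
- a (part_id=5) pairs with 1 row(s) of b.
- a (part_id=5) pairs with 1 row(s) of b.
- a (part_id=NULL) has no partner → excluded.
- a (part_id=1) pairs with 4 row(s) of b.

(blue, gold, Chip, 1); (blue, red, Bolt, 1); (gold, blue, Motor, 5); (gold, gold, Chip, 1); (gold, pink, Motor, 5); (gold, red, Bolt, 1); (gold, teal, Bolt, 5); (pink, gold, Chip, 1); (pink, red, Bolt, 1); (teal, gold, Chip, 1); (teal, red, Bolt, 1)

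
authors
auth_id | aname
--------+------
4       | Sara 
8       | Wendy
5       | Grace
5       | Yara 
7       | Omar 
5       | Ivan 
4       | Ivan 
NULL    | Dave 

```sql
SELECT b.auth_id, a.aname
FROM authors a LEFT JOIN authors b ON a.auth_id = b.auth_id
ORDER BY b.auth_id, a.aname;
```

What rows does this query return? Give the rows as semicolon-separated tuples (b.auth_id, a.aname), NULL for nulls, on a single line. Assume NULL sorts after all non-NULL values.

(4, Ivan); (4, Ivan); (4, Sara); (4, Sara); (5, Grace); (5, Grace); (5, Grace); (5, Ivan); (5, Ivan); (5, Ivan); (5, Yara); (5, Yara); (5, Yara); (7, Omar); (8, Wendy); (NULL, Dave)

LEFT JOIN keeps every row from `authors a`; unmatched rows get NULL for `authors b`'s columns.
Matching on a.auth_id = b.auth_id. A NULL in a compared column never satisfies the condition.
- a[0] auth_id=4 → 2 match(es) in b → 2 row(s).
- a[1] auth_id=8 → 1 match(es) in b → 1 row(s).
- a[2] auth_id=5 → 3 match(es) in b → 3 row(s).
- a[3] auth_id=5 → 3 match(es) in b → 3 row(s).
- a[4] auth_id=7 → 1 match(es) in b → 1 row(s).
- a[5] auth_id=5 → 3 match(es) in b → 3 row(s).
- a[6] auth_id=4 → 2 match(es) in b → 2 row(s).
- a[7] auth_id=NULL → no match; kept with NULLs on the b side.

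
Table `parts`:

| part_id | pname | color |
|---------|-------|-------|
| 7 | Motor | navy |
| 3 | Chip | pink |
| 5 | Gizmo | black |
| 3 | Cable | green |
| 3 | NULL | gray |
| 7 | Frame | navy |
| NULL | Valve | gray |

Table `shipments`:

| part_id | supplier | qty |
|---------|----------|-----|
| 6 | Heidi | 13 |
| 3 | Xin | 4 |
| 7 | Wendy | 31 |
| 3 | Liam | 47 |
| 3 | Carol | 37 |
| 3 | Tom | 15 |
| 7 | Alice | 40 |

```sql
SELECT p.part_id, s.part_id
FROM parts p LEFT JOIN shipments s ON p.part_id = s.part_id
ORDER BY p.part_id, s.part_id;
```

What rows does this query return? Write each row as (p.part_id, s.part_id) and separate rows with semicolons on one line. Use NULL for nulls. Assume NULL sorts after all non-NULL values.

(3, 3); (3, 3); (3, 3); (3, 3); (3, 3); (3, 3); (3, 3); (3, 3); (3, 3); (3, 3); (3, 3); (3, 3); (5, NULL); (7, 7); (7, 7); (7, 7); (7, 7); (NULL, NULL)

LEFT JOIN keeps every row from `parts`; unmatched rows get NULL for `shipments`'s columns.
Matching on p.part_id = s.part_id. A NULL in a compared column never satisfies the condition.
- p row (part_id=7): matches 2 s row(s) → 2 output row(s).
- p row (part_id=3): matches 4 s row(s) → 4 output row(s).
- p row (part_id=5): no match → kept, s columns NULL.
- p row (part_id=3): matches 4 s row(s) → 4 output row(s).
- p row (part_id=3): matches 4 s row(s) → 4 output row(s).
- p row (part_id=7): matches 2 s row(s) → 2 output row(s).
- p row (part_id=NULL): no match → kept, s columns NULL.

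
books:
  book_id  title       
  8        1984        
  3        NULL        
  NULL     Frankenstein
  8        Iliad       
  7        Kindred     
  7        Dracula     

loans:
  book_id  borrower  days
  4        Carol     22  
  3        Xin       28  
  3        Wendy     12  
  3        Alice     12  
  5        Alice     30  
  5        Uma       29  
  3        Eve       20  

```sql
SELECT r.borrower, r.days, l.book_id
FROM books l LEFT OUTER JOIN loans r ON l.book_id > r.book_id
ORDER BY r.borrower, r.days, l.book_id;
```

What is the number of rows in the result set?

30

LEFT JOIN keeps every row from `books`; unmatched rows get NULL for `loans`'s columns.
Matching on l.book_id > r.book_id. A NULL in a compared column never satisfies the condition.
- l[0] book_id=8 → 7 match(es) in r → 7 row(s).
- l[1] book_id=3 → no match; kept with NULLs on the r side.
- l[2] book_id=NULL → no match; kept with NULLs on the r side.
- l[3] book_id=8 → 7 match(es) in r → 7 row(s).
- l[4] book_id=7 → 7 match(es) in r → 7 row(s).
- l[5] book_id=7 → 7 match(es) in r → 7 row(s).
Total: 28 matched + 2 padded = 30 rows.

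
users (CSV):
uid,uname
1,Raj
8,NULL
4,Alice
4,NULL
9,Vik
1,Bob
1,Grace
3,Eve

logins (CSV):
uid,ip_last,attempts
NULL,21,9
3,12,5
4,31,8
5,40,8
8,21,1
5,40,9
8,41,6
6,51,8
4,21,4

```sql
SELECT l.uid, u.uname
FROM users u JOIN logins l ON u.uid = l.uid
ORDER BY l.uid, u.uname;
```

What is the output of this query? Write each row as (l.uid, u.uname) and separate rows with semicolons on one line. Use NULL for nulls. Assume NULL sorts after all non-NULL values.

(3, Eve); (4, Alice); (4, Alice); (4, NULL); (4, NULL); (8, NULL); (8, NULL)

INNER JOIN keeps only pairs where the ON condition holds.
Matching on u.uid = l.uid. A NULL in a compared column never satisfies the condition.
- u (uid=1) has no partner → excluded.
- u (uid=8) pairs with 2 row(s) of l.
- u (uid=4) pairs with 2 row(s) of l.
- u (uid=4) pairs with 2 row(s) of l.
- u (uid=9) has no partner → excluded.
- u (uid=1) has no partner → excluded.
- u (uid=1) has no partner → excluded.
- u (uid=3) pairs with 1 row(s) of l.
After projecting and ordering:
l.uid | u.uname
3 | Eve
4 | Alice
4 | Alice
4 | NULL
4 | NULL
8 | NULL
8 | NULL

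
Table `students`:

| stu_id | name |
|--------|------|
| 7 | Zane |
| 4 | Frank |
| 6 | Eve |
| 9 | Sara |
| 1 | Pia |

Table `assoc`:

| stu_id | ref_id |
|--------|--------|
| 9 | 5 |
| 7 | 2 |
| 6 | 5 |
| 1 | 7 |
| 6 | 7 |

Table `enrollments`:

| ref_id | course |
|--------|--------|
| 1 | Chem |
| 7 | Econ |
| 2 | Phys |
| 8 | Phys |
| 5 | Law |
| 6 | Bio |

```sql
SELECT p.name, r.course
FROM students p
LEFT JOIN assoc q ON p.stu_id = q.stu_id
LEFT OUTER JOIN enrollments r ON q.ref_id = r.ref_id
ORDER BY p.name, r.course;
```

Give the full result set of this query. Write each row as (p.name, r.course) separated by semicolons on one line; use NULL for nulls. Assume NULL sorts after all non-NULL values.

(Eve, Econ); (Eve, Law); (Frank, NULL); (Pia, Econ); (Sara, Law); (Zane, Phys)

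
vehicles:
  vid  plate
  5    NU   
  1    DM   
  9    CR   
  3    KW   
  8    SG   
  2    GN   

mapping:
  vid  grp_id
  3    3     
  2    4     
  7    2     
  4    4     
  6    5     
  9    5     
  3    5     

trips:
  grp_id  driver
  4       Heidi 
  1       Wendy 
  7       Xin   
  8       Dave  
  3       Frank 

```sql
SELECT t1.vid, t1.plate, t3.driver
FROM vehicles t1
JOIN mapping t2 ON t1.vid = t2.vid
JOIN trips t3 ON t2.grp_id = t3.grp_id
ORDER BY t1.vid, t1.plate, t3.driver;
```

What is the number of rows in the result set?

Step 1 — t1 INNER JOIN t2 on vid → 4 row(s).
Then INNER JOIN `trips t3` on grp_id: keep only rows whose t2.grp_id appears in t3.
Result: 2 row(s).

2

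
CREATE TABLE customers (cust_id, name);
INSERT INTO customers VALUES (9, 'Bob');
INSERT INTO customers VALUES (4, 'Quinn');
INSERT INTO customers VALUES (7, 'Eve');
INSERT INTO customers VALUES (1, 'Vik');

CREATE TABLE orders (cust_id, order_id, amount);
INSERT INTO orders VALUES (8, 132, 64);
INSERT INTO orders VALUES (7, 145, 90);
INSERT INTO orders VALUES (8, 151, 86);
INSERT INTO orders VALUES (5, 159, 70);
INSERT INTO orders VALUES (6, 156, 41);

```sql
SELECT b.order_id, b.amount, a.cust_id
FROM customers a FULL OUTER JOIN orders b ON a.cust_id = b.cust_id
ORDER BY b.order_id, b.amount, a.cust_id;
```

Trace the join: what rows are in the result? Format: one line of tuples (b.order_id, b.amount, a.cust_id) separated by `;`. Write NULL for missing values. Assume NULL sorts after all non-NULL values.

(132, 64, NULL); (145, 90, 7); (151, 86, NULL); (156, 41, NULL); (159, 70, NULL); (NULL, NULL, 1); (NULL, NULL, 4); (NULL, NULL, 9)

FULL OUTER JOIN keeps every row from both sides; unmatched rows get NULL for the other side's columns.
Matching on a.cust_id = b.cust_id.
- a row (cust_id=9): no match → kept, b columns NULL.
- a row (cust_id=4): no match → kept, b columns NULL.
- a row (cust_id=7): matches 1 b row(s) → 1 output row(s).
- a row (cust_id=1): no match → kept, b columns NULL.
- 4 b row(s) had no a match → kept, a columns NULL.
After projecting and ordering:
b.order_id | b.amount | a.cust_id
132 | 64 | NULL
145 | 90 | 7
151 | 86 | NULL
156 | 41 | NULL
159 | 70 | NULL
NULL | NULL | 1
NULL | NULL | 4
NULL | NULL | 9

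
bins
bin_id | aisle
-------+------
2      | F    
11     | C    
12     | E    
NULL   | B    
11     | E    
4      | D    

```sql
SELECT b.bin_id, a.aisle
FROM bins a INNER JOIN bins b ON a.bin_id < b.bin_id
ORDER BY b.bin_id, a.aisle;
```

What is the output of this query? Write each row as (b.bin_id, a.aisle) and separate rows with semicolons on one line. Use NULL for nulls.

(4, F); (11, D); (11, D); (11, F); (11, F); (12, C); (12, D); (12, E); (12, F)

INNER JOIN keeps only pairs where the ON condition holds.
Matching on a.bin_id < b.bin_id. A NULL in a compared column never satisfies the condition.
- a (bin_id=2) pairs with 4 row(s) of b.
- a (bin_id=11) pairs with 1 row(s) of b.
- a (bin_id=12) has no partner → excluded.
- a (bin_id=NULL) has no partner → excluded.
- a (bin_id=11) pairs with 1 row(s) of b.
- a (bin_id=4) pairs with 3 row(s) of b.
After projecting and ordering:
b.bin_id | a.aisle
4 | F
11 | D
11 | D
11 | F
11 | F
12 | C
12 | D
12 | E
12 | F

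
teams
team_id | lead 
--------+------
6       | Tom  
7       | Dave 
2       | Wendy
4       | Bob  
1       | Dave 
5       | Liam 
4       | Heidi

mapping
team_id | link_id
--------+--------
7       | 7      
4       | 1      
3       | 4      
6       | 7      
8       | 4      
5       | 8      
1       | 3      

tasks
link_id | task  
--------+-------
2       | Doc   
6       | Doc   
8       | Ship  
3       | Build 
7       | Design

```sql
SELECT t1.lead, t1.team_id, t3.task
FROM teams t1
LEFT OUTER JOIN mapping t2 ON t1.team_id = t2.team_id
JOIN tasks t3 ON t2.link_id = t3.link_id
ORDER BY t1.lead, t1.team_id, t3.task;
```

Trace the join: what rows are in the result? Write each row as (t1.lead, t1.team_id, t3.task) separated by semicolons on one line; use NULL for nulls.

Joins associate left-to-right: teams LEFT JOIN mapping on team_id gives 7 intermediate row(s).
Then INNER JOIN `tasks t3` on link_id: keep only rows whose t2.link_id appears in t3.

(Dave, 1, Build); (Dave, 7, Design); (Liam, 5, Ship); (Tom, 6, Design)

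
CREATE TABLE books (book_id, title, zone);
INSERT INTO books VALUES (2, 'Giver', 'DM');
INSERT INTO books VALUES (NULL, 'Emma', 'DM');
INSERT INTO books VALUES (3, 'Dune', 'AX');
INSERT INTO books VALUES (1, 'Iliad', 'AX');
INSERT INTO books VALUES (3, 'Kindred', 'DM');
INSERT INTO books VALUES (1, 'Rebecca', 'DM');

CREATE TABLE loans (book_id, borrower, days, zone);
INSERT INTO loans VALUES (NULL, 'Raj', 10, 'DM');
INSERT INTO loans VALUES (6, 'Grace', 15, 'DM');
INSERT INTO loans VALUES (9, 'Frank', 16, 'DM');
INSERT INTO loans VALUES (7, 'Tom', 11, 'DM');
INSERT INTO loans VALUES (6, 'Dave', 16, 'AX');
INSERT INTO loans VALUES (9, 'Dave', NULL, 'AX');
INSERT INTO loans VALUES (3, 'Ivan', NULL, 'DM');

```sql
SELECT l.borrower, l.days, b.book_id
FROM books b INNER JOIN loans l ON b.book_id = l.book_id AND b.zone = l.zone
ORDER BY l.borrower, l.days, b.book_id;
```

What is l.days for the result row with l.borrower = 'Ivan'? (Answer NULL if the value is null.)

INNER JOIN keeps only pairs where the ON condition holds.
Matching on b.book_id = l.book_id AND b.zone = l.zone. A NULL in a compared column never satisfies the condition.
- b[0] book_id=2, zone=DM → no match; dropped.
- b[1] book_id=NULL, zone=DM → no match; dropped.
- b[2] book_id=3, zone=AX → no match; dropped.
- b[3] book_id=1, zone=AX → no match; dropped.
- b[4] book_id=3, zone=DM → 1 match(es) in l → 1 row(s).
- b[5] book_id=1, zone=DM → no match; dropped.

NULL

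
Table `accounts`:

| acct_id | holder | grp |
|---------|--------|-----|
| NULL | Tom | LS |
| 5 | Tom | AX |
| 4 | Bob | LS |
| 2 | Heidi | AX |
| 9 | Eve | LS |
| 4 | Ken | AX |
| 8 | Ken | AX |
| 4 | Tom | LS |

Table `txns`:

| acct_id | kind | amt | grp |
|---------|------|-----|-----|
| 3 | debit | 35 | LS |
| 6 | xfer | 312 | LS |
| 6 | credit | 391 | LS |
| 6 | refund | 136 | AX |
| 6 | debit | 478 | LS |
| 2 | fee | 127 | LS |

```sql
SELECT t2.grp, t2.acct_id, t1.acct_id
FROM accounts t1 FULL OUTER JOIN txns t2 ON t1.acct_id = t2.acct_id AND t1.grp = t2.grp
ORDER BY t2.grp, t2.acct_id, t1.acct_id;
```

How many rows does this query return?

14

FULL OUTER JOIN keeps every row from both sides; unmatched rows get NULL for the other side's columns.
Matching on t1.acct_id = t2.acct_id AND t1.grp = t2.grp. A NULL in a compared column never satisfies the condition.
- t1[0] acct_id=NULL, grp=LS → no match; kept with NULLs on the t2 side.
- t1[1] acct_id=5, grp=AX → no match; kept with NULLs on the t2 side.
- t1[2] acct_id=4, grp=LS → no match; kept with NULLs on the t2 side.
- t1[3] acct_id=2, grp=AX → no match; kept with NULLs on the t2 side.
- t1[4] acct_id=9, grp=LS → no match; kept with NULLs on the t2 side.
- t1[5] acct_id=4, grp=AX → no match; kept with NULLs on the t2 side.
- t1[6] acct_id=8, grp=AX → no match; kept with NULLs on the t2 side.
- t1[7] acct_id=4, grp=LS → no match; kept with NULLs on the t2 side.
- 6 row(s) from t2 found no t1 partner → padded with NULL.
Total: 0 matched + 14 padded = 14 rows.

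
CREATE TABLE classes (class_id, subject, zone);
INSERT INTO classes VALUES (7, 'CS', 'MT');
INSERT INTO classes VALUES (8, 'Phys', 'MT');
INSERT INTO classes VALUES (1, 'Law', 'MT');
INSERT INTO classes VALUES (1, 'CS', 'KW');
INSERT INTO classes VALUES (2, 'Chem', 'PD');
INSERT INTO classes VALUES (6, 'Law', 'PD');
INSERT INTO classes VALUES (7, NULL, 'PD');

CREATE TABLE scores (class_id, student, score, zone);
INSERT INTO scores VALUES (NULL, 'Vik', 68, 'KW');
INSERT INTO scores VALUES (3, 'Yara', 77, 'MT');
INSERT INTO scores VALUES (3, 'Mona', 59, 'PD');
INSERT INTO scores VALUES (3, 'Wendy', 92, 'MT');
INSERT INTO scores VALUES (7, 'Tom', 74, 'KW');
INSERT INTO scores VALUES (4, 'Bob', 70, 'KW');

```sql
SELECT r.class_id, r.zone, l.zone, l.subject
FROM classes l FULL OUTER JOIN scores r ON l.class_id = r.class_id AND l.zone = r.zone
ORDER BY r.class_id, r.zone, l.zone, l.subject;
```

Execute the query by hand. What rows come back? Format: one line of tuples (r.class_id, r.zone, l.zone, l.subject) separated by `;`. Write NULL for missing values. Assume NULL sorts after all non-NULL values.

FULL OUTER JOIN keeps every row from both sides; unmatched rows get NULL for the other side's columns.
Matching on l.class_id = r.class_id AND l.zone = r.zone. A NULL in a compared column never satisfies the condition.
- l row (class_id=7, zone=MT): no match → kept, r columns NULL.
- l row (class_id=8, zone=MT): no match → kept, r columns NULL.
- l row (class_id=1, zone=MT): no match → kept, r columns NULL.
- l row (class_id=1, zone=KW): no match → kept, r columns NULL.
- l row (class_id=2, zone=PD): no match → kept, r columns NULL.
- l row (class_id=6, zone=PD): no match → kept, r columns NULL.
- l row (class_id=7, zone=PD): no match → kept, r columns NULL.
- 6 r row(s) had no l match → kept, l columns NULL.

(3, MT, NULL, NULL); (3, MT, NULL, NULL); (3, PD, NULL, NULL); (4, KW, NULL, NULL); (7, KW, NULL, NULL); (NULL, KW, NULL, NULL); (NULL, NULL, KW, CS); (NULL, NULL, MT, CS); (NULL, NULL, MT, Law); (NULL, NULL, MT, Phys); (NULL, NULL, PD, Chem); (NULL, NULL, PD, Law); (NULL, NULL, PD, NULL)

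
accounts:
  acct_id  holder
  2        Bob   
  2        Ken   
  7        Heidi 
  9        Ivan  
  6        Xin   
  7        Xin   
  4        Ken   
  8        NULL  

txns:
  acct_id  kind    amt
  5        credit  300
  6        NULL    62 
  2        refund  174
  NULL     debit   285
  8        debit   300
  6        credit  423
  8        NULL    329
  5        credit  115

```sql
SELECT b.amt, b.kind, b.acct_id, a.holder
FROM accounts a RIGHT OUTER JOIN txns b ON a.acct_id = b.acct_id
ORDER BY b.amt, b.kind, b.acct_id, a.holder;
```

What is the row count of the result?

RIGHT JOIN keeps every row from `txns`; unmatched rows get NULL for `accounts`'s columns.
Matching on a.acct_id = b.acct_id. A NULL in a compared column never satisfies the condition.
Matched pairs: 6; unmatched b rows kept: 3.
Total: 6 matched + 3 padded = 9 rows.

9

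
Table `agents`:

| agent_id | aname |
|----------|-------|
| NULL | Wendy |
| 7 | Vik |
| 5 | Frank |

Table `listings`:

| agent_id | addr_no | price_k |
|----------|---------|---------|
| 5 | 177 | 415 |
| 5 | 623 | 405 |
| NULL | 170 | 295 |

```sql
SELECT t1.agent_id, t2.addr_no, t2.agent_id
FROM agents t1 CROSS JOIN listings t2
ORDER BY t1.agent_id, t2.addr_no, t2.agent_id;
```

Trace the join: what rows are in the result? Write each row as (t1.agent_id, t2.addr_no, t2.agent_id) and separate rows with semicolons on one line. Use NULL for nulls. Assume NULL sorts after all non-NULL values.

(5, 170, NULL); (5, 177, 5); (5, 623, 5); (7, 170, NULL); (7, 177, 5); (7, 623, 5); (NULL, 170, NULL); (NULL, 177, 5); (NULL, 623, 5)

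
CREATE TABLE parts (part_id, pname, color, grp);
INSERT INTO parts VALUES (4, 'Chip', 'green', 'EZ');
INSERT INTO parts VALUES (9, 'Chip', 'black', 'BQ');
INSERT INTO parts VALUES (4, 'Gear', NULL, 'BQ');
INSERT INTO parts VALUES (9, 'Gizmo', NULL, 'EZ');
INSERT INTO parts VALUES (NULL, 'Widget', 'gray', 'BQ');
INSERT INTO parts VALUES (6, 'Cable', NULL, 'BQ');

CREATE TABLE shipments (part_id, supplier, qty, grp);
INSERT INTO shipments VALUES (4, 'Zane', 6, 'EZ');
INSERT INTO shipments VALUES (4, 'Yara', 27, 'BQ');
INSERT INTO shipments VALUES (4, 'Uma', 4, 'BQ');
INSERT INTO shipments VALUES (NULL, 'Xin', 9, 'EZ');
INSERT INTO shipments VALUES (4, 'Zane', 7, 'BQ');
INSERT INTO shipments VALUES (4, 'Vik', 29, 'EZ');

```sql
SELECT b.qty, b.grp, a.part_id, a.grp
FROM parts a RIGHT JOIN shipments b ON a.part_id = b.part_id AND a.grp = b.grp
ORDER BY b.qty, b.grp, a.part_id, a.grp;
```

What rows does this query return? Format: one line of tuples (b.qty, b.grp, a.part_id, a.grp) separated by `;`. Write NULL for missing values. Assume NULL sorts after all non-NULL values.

(4, BQ, 4, BQ); (6, EZ, 4, EZ); (7, BQ, 4, BQ); (9, EZ, NULL, NULL); (27, BQ, 4, BQ); (29, EZ, 4, EZ)

RIGHT JOIN keeps every row from `shipments`; unmatched rows get NULL for `parts`'s columns.
Matching on a.part_id = b.part_id AND a.grp = b.grp. A NULL in a compared column never satisfies the condition.
Matched pairs: 5; unmatched b rows kept: 1.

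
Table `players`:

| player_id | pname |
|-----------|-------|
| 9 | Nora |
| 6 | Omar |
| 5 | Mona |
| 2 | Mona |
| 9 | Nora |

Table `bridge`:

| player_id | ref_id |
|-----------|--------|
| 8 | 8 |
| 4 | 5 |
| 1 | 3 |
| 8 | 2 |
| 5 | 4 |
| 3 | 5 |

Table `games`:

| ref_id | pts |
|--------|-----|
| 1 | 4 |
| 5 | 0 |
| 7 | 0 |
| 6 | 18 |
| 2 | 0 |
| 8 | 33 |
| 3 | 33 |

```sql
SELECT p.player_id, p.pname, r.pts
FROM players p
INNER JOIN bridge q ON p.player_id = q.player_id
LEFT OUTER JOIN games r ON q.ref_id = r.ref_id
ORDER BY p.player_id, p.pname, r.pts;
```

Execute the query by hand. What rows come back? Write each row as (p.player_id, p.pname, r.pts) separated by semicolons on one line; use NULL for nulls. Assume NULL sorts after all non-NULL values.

(5, Mona, NULL)

Evaluate left to right. First `players p INNER JOIN bridge q` on player_id: 1 row(s).
Then LEFT JOIN `games r` on ref_id: each of those 1 rows is kept; rows whose q.ref_id has no match in r get NULL for r's columns.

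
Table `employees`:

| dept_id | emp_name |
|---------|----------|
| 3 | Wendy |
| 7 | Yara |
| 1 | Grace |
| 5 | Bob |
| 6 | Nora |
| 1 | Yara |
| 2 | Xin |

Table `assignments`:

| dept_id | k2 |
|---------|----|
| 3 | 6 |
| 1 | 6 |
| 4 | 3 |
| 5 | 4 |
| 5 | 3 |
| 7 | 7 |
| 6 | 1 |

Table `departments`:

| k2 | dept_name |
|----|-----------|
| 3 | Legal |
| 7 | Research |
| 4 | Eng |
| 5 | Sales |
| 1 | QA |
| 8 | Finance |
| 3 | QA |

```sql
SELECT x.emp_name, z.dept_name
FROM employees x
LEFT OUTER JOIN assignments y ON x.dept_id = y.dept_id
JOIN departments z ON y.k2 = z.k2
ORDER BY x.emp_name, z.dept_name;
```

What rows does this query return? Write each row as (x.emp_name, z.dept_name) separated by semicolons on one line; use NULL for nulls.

(Bob, Eng); (Bob, Legal); (Bob, QA); (Nora, QA); (Yara, Research)

Step 1 — x LEFT JOIN y on dept_id → 8 row(s).
Then INNER JOIN `departments z` on k2: keep only rows whose y.k2 appears in z.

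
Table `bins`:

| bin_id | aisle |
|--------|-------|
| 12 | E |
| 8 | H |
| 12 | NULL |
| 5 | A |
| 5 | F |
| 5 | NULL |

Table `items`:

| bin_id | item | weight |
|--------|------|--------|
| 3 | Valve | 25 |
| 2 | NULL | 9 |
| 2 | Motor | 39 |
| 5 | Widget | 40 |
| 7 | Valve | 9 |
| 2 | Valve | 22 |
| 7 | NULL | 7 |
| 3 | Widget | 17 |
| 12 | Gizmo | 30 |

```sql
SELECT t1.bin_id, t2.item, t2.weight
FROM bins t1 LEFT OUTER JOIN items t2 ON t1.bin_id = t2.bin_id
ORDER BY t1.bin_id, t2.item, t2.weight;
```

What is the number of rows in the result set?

LEFT JOIN keeps every row from `bins`; unmatched rows get NULL for `items`'s columns.
Matching on t1.bin_id = t2.bin_id.
- t1 row (bin_id=12): matches 1 t2 row(s) → 1 output row(s).
- t1 row (bin_id=8): no match → kept, t2 columns NULL.
- t1 row (bin_id=12): matches 1 t2 row(s) → 1 output row(s).
- t1 row (bin_id=5): matches 1 t2 row(s) → 1 output row(s).
- t1 row (bin_id=5): matches 1 t2 row(s) → 1 output row(s).
- t1 row (bin_id=5): matches 1 t2 row(s) → 1 output row(s).
Total: 5 matched + 1 padded = 6 rows.

6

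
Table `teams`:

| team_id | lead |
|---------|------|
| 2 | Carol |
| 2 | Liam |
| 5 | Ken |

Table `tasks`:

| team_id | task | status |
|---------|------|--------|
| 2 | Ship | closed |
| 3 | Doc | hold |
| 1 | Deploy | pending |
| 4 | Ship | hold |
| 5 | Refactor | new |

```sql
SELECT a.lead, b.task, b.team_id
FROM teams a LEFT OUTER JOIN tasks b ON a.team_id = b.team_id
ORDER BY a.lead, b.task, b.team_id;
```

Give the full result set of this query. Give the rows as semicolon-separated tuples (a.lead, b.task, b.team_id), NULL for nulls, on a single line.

LEFT JOIN keeps every row from `teams`; unmatched rows get NULL for `tasks`'s columns.
Matching on a.team_id = b.team_id.
Matched pairs: 3; unmatched a rows kept: 0.

(Carol, Ship, 2); (Ken, Refactor, 5); (Liam, Ship, 2)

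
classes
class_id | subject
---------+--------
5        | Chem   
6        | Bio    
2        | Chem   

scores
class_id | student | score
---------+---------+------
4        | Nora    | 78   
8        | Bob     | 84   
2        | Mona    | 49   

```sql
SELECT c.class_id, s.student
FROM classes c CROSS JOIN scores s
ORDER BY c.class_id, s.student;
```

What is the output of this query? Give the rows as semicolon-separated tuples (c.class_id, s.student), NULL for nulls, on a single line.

CROSS JOIN pairs every row of `classes` with every row of `scores`: 3 × 3 = 9 rows.
After projecting and ordering:
c.class_id | s.student
2 | Bob
2 | Mona
2 | Nora
5 | Bob
5 | Mona
5 | Nora
6 | Bob
6 | Mona
6 | Nora

(2, Bob); (2, Mona); (2, Nora); (5, Bob); (5, Mona); (5, Nora); (6, Bob); (6, Mona); (6, Nora)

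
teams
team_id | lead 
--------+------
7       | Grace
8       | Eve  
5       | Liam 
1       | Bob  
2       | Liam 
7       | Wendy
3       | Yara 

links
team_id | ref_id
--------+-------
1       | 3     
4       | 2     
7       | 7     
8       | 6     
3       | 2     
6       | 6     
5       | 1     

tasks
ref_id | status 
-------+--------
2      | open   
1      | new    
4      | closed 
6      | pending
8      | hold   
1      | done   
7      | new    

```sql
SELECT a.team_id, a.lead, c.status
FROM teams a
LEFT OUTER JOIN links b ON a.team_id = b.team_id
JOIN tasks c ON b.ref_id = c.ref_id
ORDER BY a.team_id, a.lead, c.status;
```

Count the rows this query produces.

6

Step 1 — a LEFT JOIN b on team_id → 7 row(s).
Then INNER JOIN `tasks c` on ref_id: keep only rows whose b.ref_id appears in c.
Result: 6 row(s).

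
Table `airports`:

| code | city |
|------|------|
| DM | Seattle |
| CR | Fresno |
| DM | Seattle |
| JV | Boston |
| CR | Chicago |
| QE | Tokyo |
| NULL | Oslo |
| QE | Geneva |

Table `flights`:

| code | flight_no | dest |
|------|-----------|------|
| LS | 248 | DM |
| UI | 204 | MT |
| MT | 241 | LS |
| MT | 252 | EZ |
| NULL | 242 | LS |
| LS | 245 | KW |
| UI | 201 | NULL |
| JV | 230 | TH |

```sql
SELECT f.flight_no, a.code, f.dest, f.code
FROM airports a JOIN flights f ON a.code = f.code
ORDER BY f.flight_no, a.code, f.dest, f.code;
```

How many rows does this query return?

1

INNER JOIN keeps only pairs where the ON condition holds.
Matching on a.code = f.code. A NULL in a compared column never satisfies the condition.
Matched pairs: 1.
Total: 1 rows.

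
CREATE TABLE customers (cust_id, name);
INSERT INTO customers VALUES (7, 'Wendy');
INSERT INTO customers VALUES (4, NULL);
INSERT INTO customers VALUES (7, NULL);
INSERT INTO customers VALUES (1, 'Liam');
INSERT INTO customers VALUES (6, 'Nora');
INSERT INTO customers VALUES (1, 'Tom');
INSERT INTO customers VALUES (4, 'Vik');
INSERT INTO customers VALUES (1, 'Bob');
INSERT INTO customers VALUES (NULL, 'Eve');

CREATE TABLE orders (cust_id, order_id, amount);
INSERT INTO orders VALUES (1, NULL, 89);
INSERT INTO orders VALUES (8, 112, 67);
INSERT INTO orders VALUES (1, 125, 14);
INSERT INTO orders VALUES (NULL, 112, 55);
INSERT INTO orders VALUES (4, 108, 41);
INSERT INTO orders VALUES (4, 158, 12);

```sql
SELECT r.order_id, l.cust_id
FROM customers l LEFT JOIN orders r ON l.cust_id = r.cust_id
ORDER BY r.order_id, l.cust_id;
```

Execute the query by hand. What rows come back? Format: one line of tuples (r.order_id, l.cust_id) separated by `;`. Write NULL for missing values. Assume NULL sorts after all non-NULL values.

LEFT JOIN keeps every row from `customers`; unmatched rows get NULL for `orders`'s columns.
Matching on l.cust_id = r.cust_id. A NULL in a compared column never satisfies the condition.
- l row (cust_id=7): no match → kept, r columns NULL.
- l row (cust_id=4): matches 2 r row(s) → 2 output row(s).
- l row (cust_id=7): no match → kept, r columns NULL.
- l row (cust_id=1): matches 2 r row(s) → 2 output row(s).
- l row (cust_id=6): no match → kept, r columns NULL.
- l row (cust_id=1): matches 2 r row(s) → 2 output row(s).
- l row (cust_id=4): matches 2 r row(s) → 2 output row(s).
- l row (cust_id=1): matches 2 r row(s) → 2 output row(s).
- l row (cust_id=NULL): no match → kept, r columns NULL.

(108, 4); (108, 4); (125, 1); (125, 1); (125, 1); (158, 4); (158, 4); (NULL, 1); (NULL, 1); (NULL, 1); (NULL, 6); (NULL, 7); (NULL, 7); (NULL, NULL)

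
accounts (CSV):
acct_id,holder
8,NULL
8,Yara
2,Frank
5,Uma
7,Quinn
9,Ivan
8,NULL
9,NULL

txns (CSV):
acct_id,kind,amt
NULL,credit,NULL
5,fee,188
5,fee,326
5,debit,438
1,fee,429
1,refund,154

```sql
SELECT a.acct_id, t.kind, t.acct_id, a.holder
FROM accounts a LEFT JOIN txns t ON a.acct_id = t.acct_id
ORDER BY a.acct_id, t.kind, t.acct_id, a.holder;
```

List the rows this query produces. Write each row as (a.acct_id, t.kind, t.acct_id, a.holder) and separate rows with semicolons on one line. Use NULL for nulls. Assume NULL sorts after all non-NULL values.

(2, NULL, NULL, Frank); (5, debit, 5, Uma); (5, fee, 5, Uma); (5, fee, 5, Uma); (7, NULL, NULL, Quinn); (8, NULL, NULL, Yara); (8, NULL, NULL, NULL); (8, NULL, NULL, NULL); (9, NULL, NULL, Ivan); (9, NULL, NULL, NULL)

LEFT JOIN keeps every row from `accounts`; unmatched rows get NULL for `txns`'s columns.
Matching on a.acct_id = t.acct_id. A NULL in a compared column never satisfies the condition.
- acct_id=8: no t row matches, row kept with t columns NULL.
- acct_id=8: no t row matches, row kept with t columns NULL.
- acct_id=2: no t row matches, row kept with t columns NULL.
- acct_id=5: 3 matching t row(s), so 3 row(s) emitted.
- acct_id=7: no t row matches, row kept with t columns NULL.
- acct_id=9: no t row matches, row kept with t columns NULL.
- acct_id=8: no t row matches, row kept with t columns NULL.
- acct_id=9: no t row matches, row kept with t columns NULL.
After projecting and ordering:
a.acct_id | t.kind | t.acct_id | a.holder
2 | NULL | NULL | Frank
5 | debit | 5 | Uma
5 | fee | 5 | Uma
5 | fee | 5 | Uma
7 | NULL | NULL | Quinn
8 | NULL | NULL | Yara
8 | NULL | NULL | NULL
8 | NULL | NULL | NULL
9 | NULL | NULL | Ivan
9 | NULL | NULL | NULL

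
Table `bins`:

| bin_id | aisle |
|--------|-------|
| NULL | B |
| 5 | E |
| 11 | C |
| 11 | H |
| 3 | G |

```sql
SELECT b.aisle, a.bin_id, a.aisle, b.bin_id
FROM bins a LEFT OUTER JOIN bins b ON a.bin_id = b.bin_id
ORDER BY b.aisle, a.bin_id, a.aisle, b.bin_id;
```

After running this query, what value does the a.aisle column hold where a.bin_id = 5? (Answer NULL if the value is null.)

E

LEFT JOIN keeps every row from `bins a`; unmatched rows get NULL for `bins b`'s columns.
Matching on a.bin_id = b.bin_id. A NULL in a compared column never satisfies the condition.
- a[0] bin_id=NULL → no match; kept with NULLs on the b side.
- a[1] bin_id=5 → 1 match(es) in b → 1 row(s).
- a[2] bin_id=11 → 2 match(es) in b → 2 row(s).
- a[3] bin_id=11 → 2 match(es) in b → 2 row(s).
- a[4] bin_id=3 → 1 match(es) in b → 1 row(s).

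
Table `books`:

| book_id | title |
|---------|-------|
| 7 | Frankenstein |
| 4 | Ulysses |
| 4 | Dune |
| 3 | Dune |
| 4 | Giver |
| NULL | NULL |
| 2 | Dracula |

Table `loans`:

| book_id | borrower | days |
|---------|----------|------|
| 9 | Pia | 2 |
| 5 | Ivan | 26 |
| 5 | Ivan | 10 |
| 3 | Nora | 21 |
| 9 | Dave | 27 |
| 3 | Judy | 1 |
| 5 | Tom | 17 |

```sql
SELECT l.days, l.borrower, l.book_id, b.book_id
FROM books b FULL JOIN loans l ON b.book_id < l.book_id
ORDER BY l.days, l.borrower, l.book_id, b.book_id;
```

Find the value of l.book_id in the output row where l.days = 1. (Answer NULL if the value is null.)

3

FULL OUTER JOIN keeps every row from both sides; unmatched rows get NULL for the other side's columns.
Matching on b.book_id < l.book_id. A NULL in a compared column never satisfies the condition.
- b[0] book_id=7 → 2 match(es) in l → 2 row(s).
- b[1] book_id=4 → 5 match(es) in l → 5 row(s).
- b[2] book_id=4 → 5 match(es) in l → 5 row(s).
- b[3] book_id=3 → 5 match(es) in l → 5 row(s).
- b[4] book_id=4 → 5 match(es) in l → 5 row(s).
- b[5] book_id=NULL → no match; kept with NULLs on the l side.
- b[6] book_id=2 → 7 match(es) in l → 7 row(s).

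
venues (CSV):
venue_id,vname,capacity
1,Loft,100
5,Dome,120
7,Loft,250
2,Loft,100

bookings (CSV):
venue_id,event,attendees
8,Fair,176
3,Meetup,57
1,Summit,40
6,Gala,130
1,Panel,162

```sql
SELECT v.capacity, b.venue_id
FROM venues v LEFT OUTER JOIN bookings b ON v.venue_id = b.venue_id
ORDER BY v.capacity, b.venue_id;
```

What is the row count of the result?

LEFT JOIN keeps every row from `venues`; unmatched rows get NULL for `bookings`'s columns.
Matching on v.venue_id = b.venue_id.
- venue_id=1: 2 matching b row(s), so 2 row(s) emitted.
- venue_id=5: no b row matches, row kept with b columns NULL.
- venue_id=7: no b row matches, row kept with b columns NULL.
- venue_id=2: no b row matches, row kept with b columns NULL.
Total: 2 matched + 3 padded = 5 rows.

5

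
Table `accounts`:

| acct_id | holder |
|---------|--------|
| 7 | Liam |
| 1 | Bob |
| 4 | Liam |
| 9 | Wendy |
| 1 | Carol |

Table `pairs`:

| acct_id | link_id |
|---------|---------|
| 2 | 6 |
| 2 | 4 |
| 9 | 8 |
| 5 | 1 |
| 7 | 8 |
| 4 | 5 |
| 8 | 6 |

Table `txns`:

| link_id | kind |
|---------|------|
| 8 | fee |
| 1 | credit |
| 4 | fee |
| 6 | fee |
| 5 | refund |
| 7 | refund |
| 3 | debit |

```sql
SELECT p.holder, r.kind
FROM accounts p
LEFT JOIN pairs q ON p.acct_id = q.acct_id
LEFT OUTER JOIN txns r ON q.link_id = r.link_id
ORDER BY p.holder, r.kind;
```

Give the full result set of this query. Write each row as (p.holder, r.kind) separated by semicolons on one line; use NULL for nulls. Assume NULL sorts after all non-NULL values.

Evaluate left to right. First `accounts p LEFT JOIN pairs q` on acct_id: 5 row(s).
Then LEFT JOIN `txns r` on link_id: each of those 5 rows is kept; rows whose q.link_id has no match in r get NULL for r's columns.

(Bob, NULL); (Carol, NULL); (Liam, fee); (Liam, refund); (Wendy, fee)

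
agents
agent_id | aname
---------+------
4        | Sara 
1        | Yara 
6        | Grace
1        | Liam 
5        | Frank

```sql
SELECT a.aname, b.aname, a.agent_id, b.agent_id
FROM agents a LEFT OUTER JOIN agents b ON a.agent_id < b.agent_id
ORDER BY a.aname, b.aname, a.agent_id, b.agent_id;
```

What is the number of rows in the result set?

LEFT JOIN keeps every row from `agents a`; unmatched rows get NULL for `agents b`'s columns.
Matching on a.agent_id < b.agent_id.
- a (agent_id=4) pairs with 2 row(s) of b.
- a (agent_id=1) pairs with 3 row(s) of b.
- a (agent_id=6) has no partner → padded with NULL.
- a (agent_id=1) pairs with 3 row(s) of b.
- a (agent_id=5) pairs with 1 row(s) of b.
Total: 9 matched + 1 padded = 10 rows.

10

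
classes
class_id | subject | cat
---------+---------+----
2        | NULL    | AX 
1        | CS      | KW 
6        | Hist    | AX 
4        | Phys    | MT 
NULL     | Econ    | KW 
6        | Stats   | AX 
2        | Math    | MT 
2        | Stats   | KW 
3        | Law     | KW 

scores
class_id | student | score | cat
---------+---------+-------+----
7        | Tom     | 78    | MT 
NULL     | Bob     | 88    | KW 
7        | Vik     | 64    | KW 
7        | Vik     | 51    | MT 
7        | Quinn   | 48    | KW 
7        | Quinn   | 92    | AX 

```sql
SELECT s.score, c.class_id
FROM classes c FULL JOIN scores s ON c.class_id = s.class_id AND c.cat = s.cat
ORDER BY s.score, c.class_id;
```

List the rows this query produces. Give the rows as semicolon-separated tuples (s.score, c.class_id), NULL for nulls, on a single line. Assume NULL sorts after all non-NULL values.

(48, NULL); (51, NULL); (64, NULL); (78, NULL); (88, NULL); (92, NULL); (NULL, 1); (NULL, 2); (NULL, 2); (NULL, 2); (NULL, 3); (NULL, 4); (NULL, 6); (NULL, 6); (NULL, NULL)

FULL OUTER JOIN keeps every row from both sides; unmatched rows get NULL for the other side's columns.
Matching on c.class_id = s.class_id AND c.cat = s.cat. A NULL in a compared column never satisfies the condition.
- c row (class_id=2, cat=AX): no match → kept, s columns NULL.
- c row (class_id=1, cat=KW): no match → kept, s columns NULL.
- c row (class_id=6, cat=AX): no match → kept, s columns NULL.
- c row (class_id=4, cat=MT): no match → kept, s columns NULL.
- c row (class_id=NULL, cat=KW): no match → kept, s columns NULL.
- c row (class_id=6, cat=AX): no match → kept, s columns NULL.
- c row (class_id=2, cat=MT): no match → kept, s columns NULL.
- c row (class_id=2, cat=KW): no match → kept, s columns NULL.
- c row (class_id=3, cat=KW): no match → kept, s columns NULL.
- plus 6 unmatched s row(s), each kept with NULL c columns.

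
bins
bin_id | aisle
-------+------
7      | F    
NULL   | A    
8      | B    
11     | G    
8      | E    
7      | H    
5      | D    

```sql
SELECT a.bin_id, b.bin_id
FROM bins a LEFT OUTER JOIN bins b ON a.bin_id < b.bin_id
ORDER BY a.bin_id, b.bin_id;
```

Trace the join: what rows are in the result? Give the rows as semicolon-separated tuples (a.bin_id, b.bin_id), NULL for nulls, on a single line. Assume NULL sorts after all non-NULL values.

LEFT JOIN keeps every row from `bins a`; unmatched rows get NULL for `bins b`'s columns.
Matching on a.bin_id < b.bin_id. A NULL in a compared column never satisfies the condition.
Matched pairs: 13; unmatched a rows kept: 2.

(5, 7); (5, 7); (5, 8); (5, 8); (5, 11); (7, 8); (7, 8); (7, 8); (7, 8); (7, 11); (7, 11); (8, 11); (8, 11); (11, NULL); (NULL, NULL)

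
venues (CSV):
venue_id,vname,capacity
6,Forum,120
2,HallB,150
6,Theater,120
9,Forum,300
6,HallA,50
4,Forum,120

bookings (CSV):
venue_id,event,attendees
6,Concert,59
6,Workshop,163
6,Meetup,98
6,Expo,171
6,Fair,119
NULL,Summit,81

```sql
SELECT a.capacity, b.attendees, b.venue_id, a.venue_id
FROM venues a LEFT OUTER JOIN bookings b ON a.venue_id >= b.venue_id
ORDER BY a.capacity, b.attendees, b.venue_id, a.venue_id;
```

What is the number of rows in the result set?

22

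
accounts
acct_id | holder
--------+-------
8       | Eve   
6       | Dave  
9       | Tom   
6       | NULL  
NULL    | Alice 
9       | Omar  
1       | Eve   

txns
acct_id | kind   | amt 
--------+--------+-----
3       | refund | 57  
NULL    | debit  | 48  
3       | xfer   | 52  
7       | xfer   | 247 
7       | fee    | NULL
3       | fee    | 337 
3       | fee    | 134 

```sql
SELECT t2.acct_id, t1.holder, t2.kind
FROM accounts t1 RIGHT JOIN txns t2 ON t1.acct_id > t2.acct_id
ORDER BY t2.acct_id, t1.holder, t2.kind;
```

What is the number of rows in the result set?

RIGHT JOIN keeps every row from `txns`; unmatched rows get NULL for `accounts`'s columns.
Matching on t1.acct_id > t2.acct_id. A NULL in a compared column never satisfies the condition.
- t1 row (acct_id=8): matches 6 t2 row(s) → 6 output row(s).
- t1 row (acct_id=6): matches 4 t2 row(s) → 4 output row(s).
- t1 row (acct_id=9): matches 6 t2 row(s) → 6 output row(s).
- t1 row (acct_id=6): matches 4 t2 row(s) → 4 output row(s).
- t1 row (acct_id=NULL): no match.
- t1 row (acct_id=9): matches 6 t2 row(s) → 6 output row(s).
- t1 row (acct_id=1): no match.
- plus 1 unmatched t2 row(s), each kept with NULL t1 columns.
Total: 26 matched + 1 padded = 27 rows.

27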